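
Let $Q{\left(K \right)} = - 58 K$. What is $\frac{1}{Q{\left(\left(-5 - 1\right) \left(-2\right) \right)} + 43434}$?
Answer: $\frac{1}{42738} \approx 2.3398 \cdot 10^{-5}$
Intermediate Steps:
$\frac{1}{Q{\left(\left(-5 - 1\right) \left(-2\right) \right)} + 43434} = \frac{1}{- 58 \left(-5 - 1\right) \left(-2\right) + 43434} = \frac{1}{- 58 \left(\left(-6\right) \left(-2\right)\right) + 43434} = \frac{1}{\left(-58\right) 12 + 43434} = \frac{1}{-696 + 43434} = \frac{1}{42738}$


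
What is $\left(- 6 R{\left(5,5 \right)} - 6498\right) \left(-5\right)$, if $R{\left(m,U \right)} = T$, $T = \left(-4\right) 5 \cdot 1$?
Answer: $31890$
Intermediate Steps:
$T = -20$ ($T = \left(-20\right) 1 = -20$)
$R{\left(m,U \right)} = -20$
$\left(- 6 R{\left(5,5 \right)} - 6498\right) \left(-5\right) = \left(\left(-6\right) \left(-20\right) - 6498\right) \left(-5\right) = \left(120 - 6498\right) \left(-5\right) = \left(-6378\right) \left(-5\right) = 31890$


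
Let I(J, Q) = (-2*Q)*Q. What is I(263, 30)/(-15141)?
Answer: 600/5047 ≈ 0.11888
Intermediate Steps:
I(J, Q) = -2*Q²
I(263, 30)/(-15141) = -2*30²/(-15141) = -2*900*(-1/15141) = -1800*(-1/15141) = 600/5047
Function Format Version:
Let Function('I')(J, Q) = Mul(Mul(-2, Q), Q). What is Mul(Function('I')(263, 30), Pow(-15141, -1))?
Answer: Rational(600, 5047) ≈ 0.11888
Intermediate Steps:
Function('I')(J, Q) = Mul(-2, Pow(Q, 2))
Mul(Function('I')(263, 30), Pow(-15141, -1)) = Mul(Mul(-2, Pow(30, 2)), Pow(-15141, -1)) = Mul(Mul(-2, 900), Rational(-1, 15141)) = Mul(-1800, Rational(-1, 15141)) = Rational(600, 5047)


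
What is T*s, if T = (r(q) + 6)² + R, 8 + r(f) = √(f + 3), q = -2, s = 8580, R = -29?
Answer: -240240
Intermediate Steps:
r(f) = -8 + √(3 + f) (r(f) = -8 + √(f + 3) = -8 + √(3 + f))
T = -28 (T = ((-8 + √(3 - 2)) + 6)² - 29 = ((-8 + √1) + 6)² - 29 = ((-8 + 1) + 6)² - 29 = (-7 + 6)² - 29 = (-1)² - 29 = 1 - 29 = -28)
T*s = -28*8580 = -240240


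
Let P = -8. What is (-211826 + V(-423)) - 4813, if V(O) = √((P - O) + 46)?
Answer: -216639 + √461 ≈ -2.1662e+5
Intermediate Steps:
V(O) = √(38 - O) (V(O) = √((-8 - O) + 46) = √(38 - O))
(-211826 + V(-423)) - 4813 = (-211826 + √(38 - 1*(-423))) - 4813 = (-211826 + √(38 + 423)) - 4813 = (-211826 + √461) - 4813 = -216639 + √461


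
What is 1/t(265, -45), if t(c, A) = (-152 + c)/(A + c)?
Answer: 220/113 ≈ 1.9469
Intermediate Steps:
t(c, A) = (-152 + c)/(A + c)
1/t(265, -45) = 1/((-152 + 265)/(-45 + 265)) = 1/(113/220) = 220/113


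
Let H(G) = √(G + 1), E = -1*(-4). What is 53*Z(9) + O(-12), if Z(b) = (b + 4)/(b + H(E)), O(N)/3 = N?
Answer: 3465/76 - 689*√5/76 ≈ 25.320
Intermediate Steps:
E = 4
O(N) = 3*N
H(G) = √(1 + G)
Z(b) = (4 + b)/(b + √5) (Z(b) = (b + 4)/(b + √(1 + 4)) = (4 + b)/(b + √5))
53*Z(9) + O(-12) = 53*((4 + 9)/(9 + √5)) + 3*(-12) = 53*(13/(9 + √5)) - 36 = 689/(9 + √5) - 36 = -36 + 689/(9 + √5)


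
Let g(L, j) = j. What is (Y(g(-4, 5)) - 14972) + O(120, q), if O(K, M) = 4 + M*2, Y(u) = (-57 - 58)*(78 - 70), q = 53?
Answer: -15782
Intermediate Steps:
Y(u) = -920 (Y(u) = -115*8 = -920)
O(K, M) = 4 + 2*M
(Y(g(-4, 5)) - 14972) + O(120, q) = (-920 - 14972) + (4 + 2*53) = -15892 + (4 + 106) = -15892 + 110 = -15782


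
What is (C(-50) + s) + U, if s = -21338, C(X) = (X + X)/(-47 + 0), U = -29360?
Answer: -2382706/47 ≈ -50696.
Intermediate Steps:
C(X) = -2*X/47 (C(X) = (2*X)/(-47) = (2*X)*(-1/47) = -2*X/47)
(C(-50) + s) + U = (-2/47*(-50) - 21338) - 29360 = (100/47 - 21338) - 29360 = -1002786/47 - 29360 = -2382706/47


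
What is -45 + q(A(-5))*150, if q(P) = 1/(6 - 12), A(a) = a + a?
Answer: -70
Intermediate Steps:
A(a) = 2*a
q(P) = -1/6 (q(P) = 1/(-6) = -1/6)
-45 + q(A(-5))*150 = -45 - 1/6*150 = -45 - 25 = -70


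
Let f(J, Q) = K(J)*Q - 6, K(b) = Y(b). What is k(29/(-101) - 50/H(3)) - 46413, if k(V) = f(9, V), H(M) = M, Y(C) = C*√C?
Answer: -4734552/101 ≈ -46877.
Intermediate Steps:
Y(C) = C^(3/2)
K(b) = b^(3/2)
f(J, Q) = -6 + Q*J^(3/2) (f(J, Q) = J^(3/2)*Q - 6 = Q*J^(3/2) - 6 = -6 + Q*J^(3/2))
k(V) = -6 + 27*V (k(V) = -6 + V*9^(3/2) = -6 + V*27 = -6 + 27*V)
k(29/(-101) - 50/H(3)) - 46413 = (-6 + 27*(29/(-101) - 50/3)) - 46413 = (-6 + 27*(29*(-1/101) - 50*⅓)) - 46413 = (-6 + 27*(-29/101 - 50/3)) - 46413 = (-6 + 27*(-5137/303)) - 46413 = (-6 - 46233/101) - 46413 = -46839/101 - 46413 = -4734552/101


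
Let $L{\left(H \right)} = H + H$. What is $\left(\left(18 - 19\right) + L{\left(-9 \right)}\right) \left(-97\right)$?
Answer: $1843$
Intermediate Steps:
$L{\left(H \right)} = 2 H$
$\left(\left(18 - 19\right) + L{\left(-9 \right)}\right) \left(-97\right) = \left(\left(18 - 19\right) + 2 \left(-9\right)\right) \left(-97\right) = \left(-1 - 18\right) \left(-97\right) = \left(-19\right) \left(-97\right) = 1843$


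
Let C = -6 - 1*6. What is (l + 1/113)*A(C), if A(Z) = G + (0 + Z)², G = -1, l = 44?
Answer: 711139/113 ≈ 6293.3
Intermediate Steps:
C = -12 (C = -6 - 6 = -12)
A(Z) = -1 + Z² (A(Z) = -1 + (0 + Z)² = -1 + Z²)
(l + 1/113)*A(C) = (44 + 1/113)*(-1 + (-12)²) = (44 + 1/113)*(-1 + 144) = (4973/113)*143 = 711139/113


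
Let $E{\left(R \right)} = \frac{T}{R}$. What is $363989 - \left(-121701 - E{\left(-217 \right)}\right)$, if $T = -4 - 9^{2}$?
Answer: $\frac{105394815}{217} \approx 4.8569 \cdot 10^{5}$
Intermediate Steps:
$T = -85$ ($T = -4 - 81 = -85$)
$E{\left(R \right)} = - \frac{85}{R}$
$363989 - \left(-121701 - E{\left(-217 \right)}\right) = 363989 + \left(\left(- \frac{85}{-217} + 127204\right) - 5503\right) = 363989 + \left(\left(\left(-85\right) \left(- \frac{1}{217}\right) + 127204\right) - 5503\right) = 363989 + \left(\left(\frac{85}{217} + 127204\right) - 5503\right) = 363989 + \left(\frac{27603353}{217} - 5503\right) = 363989 + \frac{26409202}{217} = \frac{105394815}{217}$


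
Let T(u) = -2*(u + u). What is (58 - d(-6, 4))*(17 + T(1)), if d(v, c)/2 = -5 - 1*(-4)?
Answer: 780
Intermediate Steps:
d(v, c) = -2 (d(v, c) = 2*(-5 - 1*(-4)) = 2*(-5 + 4) = 2*(-1) = -2)
T(u) = -4*u
(58 - d(-6, 4))*(17 + T(1)) = (58 - 1*(-2))*(17 - 4*1) = (58 + 2)*(17 - 4) = 60*13 = 780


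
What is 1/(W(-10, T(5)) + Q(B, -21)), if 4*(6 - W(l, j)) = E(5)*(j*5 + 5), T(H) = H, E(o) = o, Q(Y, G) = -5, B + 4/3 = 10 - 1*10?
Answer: -2/73 ≈ -0.027397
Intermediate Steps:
B = -4/3 (B = -4/3 + (10 - 1*10) = -4/3 + (10 - 10) = -4/3 + 0 = -4/3 ≈ -1.3333)
W(l, j) = -1/4 - 25*j/4 (W(l, j) = 6 - 5*(j*5 + 5)/4 = 6 - 5*(5*j + 5)/4 = 6 - 5*(5 + 5*j)/4 = 6 - (25 + 25*j)/4 = 6 + (-25/4 - 25*j/4) = -1/4 - 25*j/4)
1/(W(-10, T(5)) + Q(B, -21)) = 1/((-1/4 - 25/4*5) - 5) = 1/((-1/4 - 125/4) - 5) = 1/(-63/2 - 5) = 1/(-73/2) = -2/73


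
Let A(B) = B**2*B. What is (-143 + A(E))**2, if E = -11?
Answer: 2172676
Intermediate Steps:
A(B) = B**3
(-143 + A(E))**2 = (-143 + (-11)**3)**2 = (-143 - 1331)**2 = (-1474)**2 = 2172676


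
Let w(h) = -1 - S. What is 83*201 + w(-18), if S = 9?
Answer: 16673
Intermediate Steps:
w(h) = -10 (w(h) = -1 - 1*9 = -1 - 9 = -10)
83*201 + w(-18) = 83*201 - 10 = 16683 - 10 = 16673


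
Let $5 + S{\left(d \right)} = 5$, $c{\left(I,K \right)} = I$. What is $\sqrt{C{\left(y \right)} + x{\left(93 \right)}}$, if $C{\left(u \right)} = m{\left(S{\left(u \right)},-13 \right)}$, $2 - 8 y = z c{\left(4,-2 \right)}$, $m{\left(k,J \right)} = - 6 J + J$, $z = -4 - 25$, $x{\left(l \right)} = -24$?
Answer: $\sqrt{41} \approx 6.4031$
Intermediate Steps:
$z = -29$ ($z = -4 - 25 = -29$)
$S{\left(d \right)} = 0$ ($S{\left(d \right)} = -5 + 5 = 0$)
$m{\left(k,J \right)} = - 5 J$
$y = \frac{59}{4}$ ($y = \frac{1}{4} - \frac{\left(-29\right) 4}{8} = \frac{1}{4} - - \frac{29}{2} = \frac{1}{4} + \frac{29}{2} = \frac{59}{4} \approx 14.75$)
$C{\left(u \right)} = 65$ ($C{\left(u \right)} = \left(-5\right) \left(-13\right) = 65$)
$\sqrt{C{\left(y \right)} + x{\left(93 \right)}} = \sqrt{65 - 24} = \sqrt{41}$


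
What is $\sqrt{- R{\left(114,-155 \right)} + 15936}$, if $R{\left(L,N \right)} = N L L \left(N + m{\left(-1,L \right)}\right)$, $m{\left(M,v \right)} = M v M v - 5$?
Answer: $4 \sqrt{1616037351} \approx 1.608 \cdot 10^{5}$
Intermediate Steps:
$m{\left(M,v \right)} = -5 + M^{2} v^{2}$ ($m{\left(M,v \right)} = v M^{2} v - 5 = M^{2} v^{2} - 5 = -5 + M^{2} v^{2}$)
$R{\left(L,N \right)} = N L^{2} \left(-5 + N + L^{2}\right)$ ($R{\left(L,N \right)} = N L L \left(N + \left(-5 + \left(-1\right)^{2} L^{2}\right)\right) = L N L \left(N + \left(-5 + 1 L^{2}\right)\right) = N L^{2} \left(N + \left(-5 + L^{2}\right)\right) = N L^{2} \left(-5 + N + L^{2}\right)$)
$\sqrt{- R{\left(114,-155 \right)} + 15936} = \sqrt{- \left(-155\right) 114^{2} \left(-5 - 155 + 114^{2}\right) + 15936} = \sqrt{- \left(-155\right) 12996 \left(-5 - 155 + 12996\right) + 15936} = \sqrt{- \left(-155\right) 12996 \cdot 12836 + 15936} = \sqrt{\left(-1\right) \left(-25856581680\right) + 15936} = \sqrt{25856581680 + 15936} = \sqrt{25856597616} = 4 \sqrt{1616037351}$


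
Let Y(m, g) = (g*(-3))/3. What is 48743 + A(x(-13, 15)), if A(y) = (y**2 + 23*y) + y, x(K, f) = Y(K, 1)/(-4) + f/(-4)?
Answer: 194685/4 ≈ 48671.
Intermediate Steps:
Y(m, g) = -g (Y(m, g) = -3*g*(1/3) = -g)
x(K, f) = 1/4 - f/4 (x(K, f) = -1*1/(-4) + f/(-4) = -1*(-1/4) + f*(-1/4) = 1/4 - f/4)
A(y) = y**2 + 24*y
48743 + A(x(-13, 15)) = 48743 + (1/4 - 1/4*15)*(24 + (1/4 - 1/4*15)) = 48743 + (1/4 - 15/4)*(24 + (1/4 - 15/4)) = 48743 - 7*(24 - 7/2)/2 = 48743 - 7/2*41/2 = 48743 - 287/4 = 194685/4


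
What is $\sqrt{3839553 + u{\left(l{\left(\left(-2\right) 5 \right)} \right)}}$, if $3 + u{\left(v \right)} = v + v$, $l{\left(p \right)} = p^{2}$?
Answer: $5 \sqrt{153590} \approx 1959.5$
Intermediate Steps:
$u{\left(v \right)} = -3 + 2 v$ ($u{\left(v \right)} = -3 + \left(v + v\right) = -3 + 2 v$)
$\sqrt{3839553 + u{\left(l{\left(\left(-2\right) 5 \right)} \right)}} = \sqrt{3839553 - \left(3 - 2 \left(\left(-2\right) 5\right)^{2}\right)} = \sqrt{3839553 - \left(3 - 2 \left(-10\right)^{2}\right)} = \sqrt{3839553 + \left(-3 + 2 \cdot 100\right)} = \sqrt{3839553 + \left(-3 + 200\right)} = \sqrt{3839553 + 197} = \sqrt{3839750} = 5 \sqrt{153590}$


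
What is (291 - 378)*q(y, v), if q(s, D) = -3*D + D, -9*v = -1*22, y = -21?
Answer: 1276/3 ≈ 425.33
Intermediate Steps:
v = 22/9 (v = -(-1)*22/9 = -⅑*(-22) = 22/9 ≈ 2.4444)
q(s, D) = -2*D
(291 - 378)*q(y, v) = (291 - 378)*(-2*22/9) = -87*(-44/9) = 1276/3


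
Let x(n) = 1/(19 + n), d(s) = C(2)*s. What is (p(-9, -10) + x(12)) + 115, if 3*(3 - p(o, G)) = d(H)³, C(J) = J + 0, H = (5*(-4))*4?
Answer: 126986977/93 ≈ 1.3655e+6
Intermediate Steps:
H = -80 (H = -20*4 = -80)
C(J) = J
d(s) = 2*s
p(o, G) = 4096009/3 (p(o, G) = 3 - (2*(-80))³/3 = 3 - ⅓*(-160)³ = 3 - ⅓*(-4096000) = 3 + 4096000/3 = 4096009/3)
(p(-9, -10) + x(12)) + 115 = (4096009/3 + 1/(19 + 12)) + 115 = (4096009/3 + 1/31) + 115 = 126976282/93 + 115 = 126986977/93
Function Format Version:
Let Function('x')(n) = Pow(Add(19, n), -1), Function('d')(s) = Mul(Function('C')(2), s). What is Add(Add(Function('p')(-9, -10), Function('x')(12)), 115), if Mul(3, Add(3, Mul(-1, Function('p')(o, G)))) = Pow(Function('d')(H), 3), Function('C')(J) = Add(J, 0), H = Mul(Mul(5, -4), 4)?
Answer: Rational(126986977, 93) ≈ 1.3655e+6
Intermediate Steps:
H = -80 (H = Mul(-20, 4) = -80)
Function('C')(J) = J
Function('d')(s) = Mul(2, s)
Function('p')(o, G) = Rational(4096009, 3) (Function('p')(o, G) = Add(3, Mul(Rational(-1, 3), Pow(Mul(2, -80), 3))) = Add(3, Mul(Rational(-1, 3), Pow(-160, 3))) = Add(3, Mul(Rational(-1, 3), -4096000)) = Add(3, Rational(4096000, 3)) = Rational(4096009, 3))
Add(Add(Function('p')(-9, -10), Function('x')(12)), 115) = Add(Add(Rational(4096009, 3), Pow(Add(19, 12), -1)), 115) = Add(Add(Rational(4096009, 3), Pow(31, -1)), 115) = Add(Add(Rational(4096009, 3), Rational(1, 31)), 115) = Add(Rational(126976282, 93), 115) = Rational(126986977, 93)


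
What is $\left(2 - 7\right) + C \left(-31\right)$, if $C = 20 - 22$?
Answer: $57$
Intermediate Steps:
$C = -2$
$\left(2 - 7\right) + C \left(-31\right) = \left(2 - 7\right) - -62 = -5 + 62 = 57$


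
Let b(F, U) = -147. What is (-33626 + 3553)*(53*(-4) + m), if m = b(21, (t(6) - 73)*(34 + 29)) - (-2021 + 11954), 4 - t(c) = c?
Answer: 309511316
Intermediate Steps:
t(c) = 4 - c
m = -10080 (m = -147 - (-2021 + 11954) = -147 - 1*9933 = -147 - 9933 = -10080)
(-33626 + 3553)*(53*(-4) + m) = (-33626 + 3553)*(53*(-4) - 10080) = -30073*(-212 - 10080) = -30073*(-10292) = 309511316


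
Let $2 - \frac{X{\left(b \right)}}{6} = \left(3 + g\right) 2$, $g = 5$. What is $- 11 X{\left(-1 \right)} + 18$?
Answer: $942$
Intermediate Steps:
$X{\left(b \right)} = -84$ ($X{\left(b \right)} = 12 - 6 \left(3 + 5\right) 2 = 12 - 6 \cdot 8 \cdot 2 = 12 - 96 = -84$)
$- 11 X{\left(-1 \right)} + 18 = \left(-11\right) \left(-84\right) + 18 = 924 + 18 = 942$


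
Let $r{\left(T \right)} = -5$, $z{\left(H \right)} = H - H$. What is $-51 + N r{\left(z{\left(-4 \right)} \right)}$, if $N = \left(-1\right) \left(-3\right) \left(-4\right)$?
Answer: $9$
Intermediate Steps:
$z{\left(H \right)} = 0$
$N = -12$ ($N = 3 \left(-4\right) = -12$)
$-51 + N r{\left(z{\left(-4 \right)} \right)} = -51 - -60 = -51 + 60 = 9$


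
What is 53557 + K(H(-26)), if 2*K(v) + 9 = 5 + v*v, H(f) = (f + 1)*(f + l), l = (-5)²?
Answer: 107735/2 ≈ 53868.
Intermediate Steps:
l = 25
H(f) = (1 + f)*(25 + f) (H(f) = (f + 1)*(f + 25) = (1 + f)*(25 + f))
K(v) = -2 + v²/2 (K(v) = -9/2 + (5 + v*v)/2 = -9/2 + (5 + v²)/2 = -9/2 + (5/2 + v²/2) = -2 + v²/2)
53557 + K(H(-26)) = 53557 + (-2 + (25 + (-26)² + 26*(-26))²/2) = 53557 + (-2 + (25 + 676 - 676)²/2) = 53557 + (-2 + (½)*25²) = 53557 + (-2 + (½)*625) = 53557 + (-2 + 625/2) = 53557 + 621/2 = 107735/2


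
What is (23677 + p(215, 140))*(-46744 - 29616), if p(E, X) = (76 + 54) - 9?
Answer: -1817215280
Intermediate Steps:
p(E, X) = 121 (p(E, X) = 130 - 9 = 121)
(23677 + p(215, 140))*(-46744 - 29616) = (23677 + 121)*(-46744 - 29616) = 23798*(-76360) = -1817215280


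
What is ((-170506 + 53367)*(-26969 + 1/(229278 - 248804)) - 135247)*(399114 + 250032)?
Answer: 20020431690628489359/9763 ≈ 2.0506e+15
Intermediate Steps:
((-170506 + 53367)*(-26969 + 1/(229278 - 248804)) - 135247)*(399114 + 250032) = (-117139*(-26969 + 1/(-19526)) - 135247)*649146 = (-117139*(-26969 - 1/19526) - 135247)*649146 = (-117139*(-526596695/19526) - 135247)*649146 = (61685010255605/19526 - 135247)*649146 = (61682369422683/19526)*649146 = 20020431690628489359/9763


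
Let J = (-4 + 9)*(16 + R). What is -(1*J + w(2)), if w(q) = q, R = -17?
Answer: 3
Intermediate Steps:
J = -5 (J = (-4 + 9)*(16 - 17) = 5*(-1) = -5)
-(1*J + w(2)) = -(1*(-5) + 2) = -(-5 + 2) = -1*(-3) = 3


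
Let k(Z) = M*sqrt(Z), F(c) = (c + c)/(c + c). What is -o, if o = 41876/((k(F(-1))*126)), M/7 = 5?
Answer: -20938/2205 ≈ -9.4957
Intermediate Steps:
M = 35 (M = 7*5 = 35)
F(c) = 1 (F(c) = (2*c)/((2*c)) = (2*c)*(1/(2*c)) = 1)
k(Z) = 35*sqrt(Z)
o = 20938/2205 (o = 41876/(((35*sqrt(1))*126)) = 41876/(((35*1)*126)) = 41876/((35*126)) = 41876/4410 = 41876*(1/4410) = 20938/2205 ≈ 9.4957)
-o = -1*20938/2205 = -20938/2205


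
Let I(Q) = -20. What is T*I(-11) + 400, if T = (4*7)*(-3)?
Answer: 2080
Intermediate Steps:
T = -84 (T = 28*(-3) = -84)
T*I(-11) + 400 = -84*(-20) + 400 = 1680 + 400 = 2080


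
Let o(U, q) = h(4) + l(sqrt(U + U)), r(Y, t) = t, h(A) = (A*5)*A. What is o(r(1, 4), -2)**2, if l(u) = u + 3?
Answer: 6897 + 332*sqrt(2) ≈ 7366.5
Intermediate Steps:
h(A) = 5*A**2 (h(A) = (5*A)*A = 5*A**2)
l(u) = 3 + u
o(U, q) = 83 + sqrt(2)*sqrt(U) (o(U, q) = 5*4**2 + (3 + sqrt(U + U)) = 5*16 + (3 + sqrt(2*U)) = 80 + (3 + sqrt(2)*sqrt(U)) = 83 + sqrt(2)*sqrt(U))
o(r(1, 4), -2)**2 = (83 + sqrt(2)*sqrt(4))**2 = (83 + sqrt(2)*2)**2 = (83 + 2*sqrt(2))**2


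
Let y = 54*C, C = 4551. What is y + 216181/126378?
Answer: 4436873599/18054 ≈ 2.4576e+5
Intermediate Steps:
y = 245754 (y = 54*4551 = 245754)
y + 216181/126378 = 245754 + 216181/126378 = 245754 + 216181*(1/126378) = 245754 + 30883/18054 = 4436873599/18054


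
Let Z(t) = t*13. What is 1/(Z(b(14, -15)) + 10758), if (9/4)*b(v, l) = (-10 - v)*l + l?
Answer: 3/38254 ≈ 7.8423e-5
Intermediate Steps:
b(v, l) = 4*l/9 + 4*l*(-10 - v)/9 (b(v, l) = 4*((-10 - v)*l + l)/9 = 4*(l*(-10 - v) + l)/9 = 4*(l + l*(-10 - v))/9 = 4*l/9 + 4*l*(-10 - v)/9)
Z(t) = 13*t
1/(Z(b(14, -15)) + 10758) = 1/(13*(-4/9*(-15)*(9 + 14)) + 10758) = 1/(13*(-4/9*(-15)*23) + 10758) = 1/(13*(460/3) + 10758) = 1/(5980/3 + 10758) = 1/(38254/3) = 3/38254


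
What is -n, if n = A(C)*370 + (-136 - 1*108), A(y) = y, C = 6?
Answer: -1976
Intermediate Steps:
n = 1976 (n = 6*370 + (-136 - 1*108) = 2220 + (-136 - 108) = 2220 - 244 = 1976)
-n = -1*1976 = -1976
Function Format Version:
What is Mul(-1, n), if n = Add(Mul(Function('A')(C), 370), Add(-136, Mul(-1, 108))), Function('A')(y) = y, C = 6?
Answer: -1976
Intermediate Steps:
n = 1976 (n = Add(Mul(6, 370), Add(-136, Mul(-1, 108))) = Add(2220, Add(-136, -108)) = Add(2220, -244) = 1976)
Mul(-1, n) = Mul(-1, 1976) = -1976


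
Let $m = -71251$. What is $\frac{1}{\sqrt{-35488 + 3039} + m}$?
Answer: $- \frac{71251}{5076737450} - \frac{i \sqrt{32449}}{5076737450} \approx -1.4035 \cdot 10^{-5} - 3.5483 \cdot 10^{-8} i$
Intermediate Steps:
$\frac{1}{\sqrt{-35488 + 3039} + m} = \frac{1}{\sqrt{-35488 + 3039} - 71251} = \frac{1}{\sqrt{-32449} - 71251} = \frac{1}{i \sqrt{32449} - 71251} = \frac{1}{-71251 + i \sqrt{32449}}$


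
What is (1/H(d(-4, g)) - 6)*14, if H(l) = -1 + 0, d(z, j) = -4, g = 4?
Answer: -98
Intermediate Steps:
H(l) = -1
(1/H(d(-4, g)) - 6)*14 = (1/(-1) - 6)*14 = (-1 - 6)*14 = -7*14 = -98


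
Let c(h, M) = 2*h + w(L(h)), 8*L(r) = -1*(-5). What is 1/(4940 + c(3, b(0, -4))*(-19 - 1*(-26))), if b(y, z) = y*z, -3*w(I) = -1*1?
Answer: 3/14953 ≈ 0.00020063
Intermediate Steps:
L(r) = 5/8 (L(r) = (-1*(-5))/8 = (⅛)*5 = 5/8)
w(I) = ⅓ (w(I) = -(-1)/3 = -⅓*(-1) = ⅓)
c(h, M) = ⅓ + 2*h (c(h, M) = 2*h + ⅓ = ⅓ + 2*h)
1/(4940 + c(3, b(0, -4))*(-19 - 1*(-26))) = 1/(4940 + (⅓ + 2*3)*(-19 - 1*(-26))) = 1/(4940 + (⅓ + 6)*(-19 + 26)) = 1/(4940 + (19/3)*7) = 1/(4940 + 133/3) = 1/(14953/3) = 3/14953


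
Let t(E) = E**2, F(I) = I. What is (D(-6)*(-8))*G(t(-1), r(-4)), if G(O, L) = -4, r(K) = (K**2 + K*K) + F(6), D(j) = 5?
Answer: 160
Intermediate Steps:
r(K) = 6 + 2*K**2 (r(K) = (K**2 + K*K) + 6 = (K**2 + K**2) + 6 = 2*K**2 + 6 = 6 + 2*K**2)
(D(-6)*(-8))*G(t(-1), r(-4)) = (5*(-8))*(-4) = -40*(-4) = 160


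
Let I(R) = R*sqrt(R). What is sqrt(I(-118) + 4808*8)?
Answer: sqrt(38464 - 118*I*sqrt(118)) ≈ 196.15 - 3.267*I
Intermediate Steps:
I(R) = R**(3/2)
sqrt(I(-118) + 4808*8) = sqrt((-118)**(3/2) + 4808*8) = sqrt(-118*I*sqrt(118) + 38464) = sqrt(38464 - 118*I*sqrt(118))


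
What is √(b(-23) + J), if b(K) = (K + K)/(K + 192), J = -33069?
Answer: I*√5588707/13 ≈ 181.85*I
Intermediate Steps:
b(K) = 2*K/(192 + K) (b(K) = (2*K)/(192 + K) = 2*K/(192 + K))
√(b(-23) + J) = √(2*(-23)/(192 - 23) - 33069) = √(2*(-23)/169 - 33069) = √(2*(-23)*(1/169) - 33069) = √(-46/169 - 33069) = √(-5588707/169) = I*√5588707/13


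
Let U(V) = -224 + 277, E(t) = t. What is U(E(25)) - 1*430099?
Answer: -430046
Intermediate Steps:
U(V) = 53
U(E(25)) - 1*430099 = 53 - 1*430099 = 53 - 430099 = -430046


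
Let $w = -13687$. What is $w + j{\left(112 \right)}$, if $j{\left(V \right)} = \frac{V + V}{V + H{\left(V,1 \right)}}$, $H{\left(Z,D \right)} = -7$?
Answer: $- \frac{205273}{15} \approx -13685.0$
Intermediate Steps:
$j{\left(V \right)} = \frac{2 V}{-7 + V}$ ($j{\left(V \right)} = \frac{V + V}{V - 7} = \frac{2 V}{-7 + V}$)
$w + j{\left(112 \right)} = -13687 + 2 \cdot 112 \frac{1}{-7 + 112} = -13687 + 2 \cdot 112 \cdot \frac{1}{105} = -13687 + \frac{32}{15} = - \frac{205273}{15}$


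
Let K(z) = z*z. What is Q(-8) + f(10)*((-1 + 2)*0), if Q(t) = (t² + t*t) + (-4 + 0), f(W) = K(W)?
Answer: 124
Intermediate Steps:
K(z) = z²
f(W) = W²
Q(t) = -4 + 2*t² (Q(t) = (t² + t²) - 4 = 2*t² - 4 = -4 + 2*t²)
Q(-8) + f(10)*((-1 + 2)*0) = (-4 + 2*(-8)²) + 10²*((-1 + 2)*0) = (-4 + 2*64) + 100*(1*0) = (-4 + 128) + 100*0 = 124 + 0 = 124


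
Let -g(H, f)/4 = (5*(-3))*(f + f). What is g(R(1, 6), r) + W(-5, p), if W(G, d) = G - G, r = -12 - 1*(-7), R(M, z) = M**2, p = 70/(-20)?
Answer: -600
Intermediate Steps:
p = -7/2 (p = 70*(-1/20) = -7/2 ≈ -3.5000)
r = -5 (r = -12 + 7 = -5)
W(G, d) = 0
g(H, f) = 120*f (g(H, f) = -4*5*(-3)*(f + f) = -(-60)*2*f = -(-120)*f = 120*f)
g(R(1, 6), r) + W(-5, p) = 120*(-5) + 0 = -600 + 0 = -600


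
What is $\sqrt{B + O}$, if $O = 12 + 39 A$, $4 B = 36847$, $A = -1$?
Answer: $\frac{\sqrt{36739}}{2} \approx 95.837$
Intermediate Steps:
$B = \frac{36847}{4}$ ($B = \frac{1}{4} \cdot 36847 = \frac{36847}{4} \approx 9211.8$)
$O = -27$ ($O = 12 + 39 \left(-1\right) = 12 - 39 = -27$)
$\sqrt{B + O} = \sqrt{\frac{36847}{4} - 27} = \sqrt{\frac{36739}{4}} = \frac{\sqrt{36739}}{2}$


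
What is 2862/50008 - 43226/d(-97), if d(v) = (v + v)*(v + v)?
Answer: -256741447/235262636 ≈ -1.0913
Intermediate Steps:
d(v) = 4*v**2 (d(v) = (2*v)*(2*v) = 4*v**2)
2862/50008 - 43226/d(-97) = 2862/50008 - 43226/(4*(-97)**2) = 2862*(1/50008) - 43226/(4*9409) = 1431/25004 - 43226/37636 = 1431/25004 - 43226*1/37636 = 1431/25004 - 21613/18818 = -256741447/235262636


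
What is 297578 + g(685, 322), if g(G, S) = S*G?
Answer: 518148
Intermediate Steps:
g(G, S) = G*S
297578 + g(685, 322) = 297578 + 685*322 = 297578 + 220570 = 518148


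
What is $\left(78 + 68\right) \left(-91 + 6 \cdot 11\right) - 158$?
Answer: $-3808$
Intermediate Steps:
$\left(78 + 68\right) \left(-91 + 6 \cdot 11\right) - 158 = 146 \left(-91 + 66\right) - 158 = 146 \left(-25\right) - 158 = -3650 - 158 = -3808$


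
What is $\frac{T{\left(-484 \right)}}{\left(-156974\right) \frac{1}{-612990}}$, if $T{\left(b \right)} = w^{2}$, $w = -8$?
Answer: $\frac{19615680}{78487} \approx 249.92$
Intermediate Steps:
$T{\left(b \right)} = 64$ ($T{\left(b \right)} = \left(-8\right)^{2} = 64$)
$\frac{T{\left(-484 \right)}}{\left(-156974\right) \frac{1}{-612990}} = \frac{64}{\left(-156974\right) \frac{1}{-612990}} = \frac{64}{\left(-156974\right) \left(- \frac{1}{612990}\right)} = \frac{64}{\frac{78487}{306495}} = 64 \cdot \frac{306495}{78487} = \frac{19615680}{78487}$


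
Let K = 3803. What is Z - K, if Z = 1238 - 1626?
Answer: -4191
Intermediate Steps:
Z = -388
Z - K = -388 - 1*3803 = -388 - 3803 = -4191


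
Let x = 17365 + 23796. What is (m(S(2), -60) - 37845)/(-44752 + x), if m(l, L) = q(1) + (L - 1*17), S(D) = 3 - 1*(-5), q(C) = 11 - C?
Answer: 5416/513 ≈ 10.558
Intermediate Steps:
x = 41161
S(D) = 8 (S(D) = 3 + 5 = 8)
m(l, L) = -7 + L (m(l, L) = (11 - 1*1) + (L - 1*17) = (11 - 1) + (L - 17) = 10 + (-17 + L) = -7 + L)
(m(S(2), -60) - 37845)/(-44752 + x) = ((-7 - 60) - 37845)/(-44752 + 41161) = (-67 - 37845)/(-3591) = -37912*(-1/3591) = 5416/513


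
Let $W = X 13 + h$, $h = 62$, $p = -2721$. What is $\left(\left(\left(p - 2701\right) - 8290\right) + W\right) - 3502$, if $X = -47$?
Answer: $-17763$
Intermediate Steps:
$W = -549$ ($W = \left(-47\right) 13 + 62 = -611 + 62 = -549$)
$\left(\left(\left(p - 2701\right) - 8290\right) + W\right) - 3502 = \left(\left(\left(-2721 - 2701\right) - 8290\right) - 549\right) - 3502 = \left(\left(-5422 - 8290\right) - 549\right) - 3502 = \left(-13712 - 549\right) - 3502 = -14261 - 3502 = -17763$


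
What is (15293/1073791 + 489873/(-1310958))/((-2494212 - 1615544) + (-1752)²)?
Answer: 168657579283/488119145654789352 ≈ 3.4553e-7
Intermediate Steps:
(15293/1073791 + 489873/(-1310958))/((-2494212 - 1615544) + (-1752)²) = (15293*(1/1073791) + 489873*(-1/1310958))/(-4109756 + 3069504) = (15293/1073791 - 163291/436986)/(-1040252) = -168657579283/469231633926*(-1/1040252) = 168657579283/488119145654789352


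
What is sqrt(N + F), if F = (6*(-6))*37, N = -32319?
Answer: 3*I*sqrt(3739) ≈ 183.44*I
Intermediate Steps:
F = -1332 (F = -36*37 = -1332)
sqrt(N + F) = sqrt(-32319 - 1332) = sqrt(-33651) = 3*I*sqrt(3739)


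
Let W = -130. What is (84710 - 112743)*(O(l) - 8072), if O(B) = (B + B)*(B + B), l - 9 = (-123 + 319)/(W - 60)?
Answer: 1977941312932/9025 ≈ 2.1916e+8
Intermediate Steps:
l = 757/95 (l = 9 + (-123 + 319)/(-130 - 60) = 9 + 196/(-190) = 9 + 196*(-1/190) = 9 - 98/95 = 757/95 ≈ 7.9684)
O(B) = 4*B² (O(B) = (2*B)*(2*B) = 4*B²)
(84710 - 112743)*(O(l) - 8072) = (84710 - 112743)*(4*(757/95)² - 8072) = -28033*(4*(573049/9025) - 8072) = -28033*(2292196/9025 - 8072) = -28033*(-70557604/9025) = 1977941312932/9025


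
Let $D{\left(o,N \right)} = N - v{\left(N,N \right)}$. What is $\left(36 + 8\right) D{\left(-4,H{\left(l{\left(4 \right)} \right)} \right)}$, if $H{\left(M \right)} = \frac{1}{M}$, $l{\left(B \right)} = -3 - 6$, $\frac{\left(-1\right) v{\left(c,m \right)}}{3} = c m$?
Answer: $- \frac{88}{27} \approx -3.2593$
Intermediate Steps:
$v{\left(c,m \right)} = - 3 c m$
$l{\left(B \right)} = -9$ ($l{\left(B \right)} = -3 - 6 = -9$)
$D{\left(o,N \right)} = N + 3 N^{2}$ ($D{\left(o,N \right)} = N - - 3 N N = N - - 3 N^{2} = N + 3 N^{2}$)
$\left(36 + 8\right) D{\left(-4,H{\left(l{\left(4 \right)} \right)} \right)} = \left(36 + 8\right) \frac{1 + \frac{3}{-9}}{-9} = 44 \left(- \frac{1 + 3 \left(- \frac{1}{9}\right)}{9}\right) = 44 \left(- \frac{1 - \frac{1}{3}}{9}\right) = 44 \left(\left(- \frac{1}{9}\right) \frac{2}{3}\right) = 44 \left(- \frac{2}{27}\right) = - \frac{88}{27}$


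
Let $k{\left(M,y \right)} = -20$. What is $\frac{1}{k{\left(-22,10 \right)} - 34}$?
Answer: $- \frac{1}{54} \approx -0.018519$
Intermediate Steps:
$\frac{1}{k{\left(-22,10 \right)} - 34} = \frac{1}{-20 - 34} = \frac{1}{-54} = - \frac{1}{54}$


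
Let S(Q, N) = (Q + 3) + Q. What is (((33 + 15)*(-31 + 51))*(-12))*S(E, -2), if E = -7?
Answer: 126720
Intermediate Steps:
S(Q, N) = 3 + 2*Q (S(Q, N) = (3 + Q) + Q = 3 + 2*Q)
(((33 + 15)*(-31 + 51))*(-12))*S(E, -2) = (((33 + 15)*(-31 + 51))*(-12))*(3 + 2*(-7)) = ((48*20)*(-12))*(3 - 14) = (960*(-12))*(-11) = -11520*(-11) = 126720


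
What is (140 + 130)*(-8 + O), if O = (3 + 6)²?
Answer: 19710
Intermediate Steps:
O = 81 (O = 9² = 81)
(140 + 130)*(-8 + O) = (140 + 130)*(-8 + 81) = 270*73 = 19710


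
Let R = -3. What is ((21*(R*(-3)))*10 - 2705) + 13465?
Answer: 12650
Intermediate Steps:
((21*(R*(-3)))*10 - 2705) + 13465 = ((21*(-3*(-3)))*10 - 2705) + 13465 = ((21*9)*10 - 2705) + 13465 = (189*10 - 2705) + 13465 = (1890 - 2705) + 13465 = -815 + 13465 = 12650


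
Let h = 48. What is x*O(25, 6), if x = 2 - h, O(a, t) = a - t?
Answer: -874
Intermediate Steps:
x = -46 (x = 2 - 1*48 = 2 - 48 = -46)
x*O(25, 6) = -46*(25 - 1*6) = -46*(25 - 6) = -46*19 = -874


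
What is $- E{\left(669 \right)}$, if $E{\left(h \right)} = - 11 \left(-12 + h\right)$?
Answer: $7227$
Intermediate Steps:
$E{\left(h \right)} = 132 - 11 h$
$- E{\left(669 \right)} = - (132 - 7359) = \left(-1\right) \left(-7227\right) = 7227$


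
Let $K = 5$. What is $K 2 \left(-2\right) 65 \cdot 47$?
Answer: $-61100$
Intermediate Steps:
$K 2 \left(-2\right) 65 \cdot 47 = 5 \cdot 2 \left(-2\right) 65 \cdot 47 = 10 \left(-2\right) 65 \cdot 47 = \left(-20\right) 65 \cdot 47 = \left(-1300\right) 47 = -61100$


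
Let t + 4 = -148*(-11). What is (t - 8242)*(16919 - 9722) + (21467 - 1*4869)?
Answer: -47613148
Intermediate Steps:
t = 1624 (t = -4 - 148*(-11) = -4 + 1628 = 1624)
(t - 8242)*(16919 - 9722) + (21467 - 1*4869) = (1624 - 8242)*(16919 - 9722) + (21467 - 1*4869) = -6618*7197 + (21467 - 4869) = -47629746 + 16598 = -47613148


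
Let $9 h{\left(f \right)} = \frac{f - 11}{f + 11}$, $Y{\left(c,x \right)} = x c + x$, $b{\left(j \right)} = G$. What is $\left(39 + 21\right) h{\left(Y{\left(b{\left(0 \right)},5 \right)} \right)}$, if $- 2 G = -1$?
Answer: $- \frac{140}{111} \approx -1.2613$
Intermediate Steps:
$G = \frac{1}{2}$ ($G = \left(- \frac{1}{2}\right) \left(-1\right) = \frac{1}{2} \approx 0.5$)
$b{\left(j \right)} = \frac{1}{2}$
$Y{\left(c,x \right)} = x + c x$ ($Y{\left(c,x \right)} = c x + x = x + c x$)
$h{\left(f \right)} = \frac{-11 + f}{9 \left(11 + f\right)}$ ($h{\left(f \right)} = \frac{\left(f - 11\right) \frac{1}{f + 11}}{9} = \frac{\left(-11 + f\right) \frac{1}{11 + f}}{9} = \frac{\frac{1}{11 + f} \left(-11 + f\right)}{9} = \frac{-11 + f}{9 \left(11 + f\right)}$)
$\left(39 + 21\right) h{\left(Y{\left(b{\left(0 \right)},5 \right)} \right)} = \left(39 + 21\right) \frac{-11 + 5 \left(1 + \frac{1}{2}\right)}{9 \left(11 + 5 \left(1 + \frac{1}{2}\right)\right)} = 60 \frac{-11 + 5 \cdot \frac{3}{2}}{9 \left(11 + 5 \cdot \frac{3}{2}\right)} = 60 \frac{-11 + \frac{15}{2}}{9 \left(11 + \frac{15}{2}\right)} = 60 \cdot \frac{1}{9} \frac{1}{\frac{37}{2}} \left(- \frac{7}{2}\right) = 60 \cdot \frac{1}{9} \cdot \frac{2}{37} \left(- \frac{7}{2}\right) = 60 \left(- \frac{7}{333}\right) = - \frac{140}{111}$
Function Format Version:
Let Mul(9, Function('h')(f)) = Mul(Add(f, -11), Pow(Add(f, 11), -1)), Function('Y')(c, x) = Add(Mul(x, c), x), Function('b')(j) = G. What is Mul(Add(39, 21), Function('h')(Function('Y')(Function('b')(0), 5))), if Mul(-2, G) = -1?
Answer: Rational(-140, 111) ≈ -1.2613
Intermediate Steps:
G = Rational(1, 2) (G = Mul(Rational(-1, 2), -1) = Rational(1, 2) ≈ 0.50000)
Function('b')(j) = Rational(1, 2)
Function('Y')(c, x) = Add(x, Mul(c, x)) (Function('Y')(c, x) = Add(Mul(c, x), x) = Add(x, Mul(c, x)))
Function('h')(f) = Mul(Rational(1, 9), Pow(Add(11, f), -1), Add(-11, f)) (Function('h')(f) = Mul(Rational(1, 9), Mul(Add(f, -11), Pow(Add(f, 11), -1))) = Mul(Rational(1, 9), Mul(Add(-11, f), Pow(Add(11, f), -1))) = Mul(Rational(1, 9), Mul(Pow(Add(11, f), -1), Add(-11, f))) = Mul(Rational(1, 9), Pow(Add(11, f), -1), Add(-11, f)))
Mul(Add(39, 21), Function('h')(Function('Y')(Function('b')(0), 5))) = Mul(Add(39, 21), Mul(Rational(1, 9), Pow(Add(11, Mul(5, Add(1, Rational(1, 2)))), -1), Add(-11, Mul(5, Add(1, Rational(1, 2)))))) = Mul(60, Mul(Rational(1, 9), Pow(Add(11, Mul(5, Rational(3, 2))), -1), Add(-11, Mul(5, Rational(3, 2))))) = Mul(60, Mul(Rational(1, 9), Pow(Add(11, Rational(15, 2)), -1), Add(-11, Rational(15, 2)))) = Mul(60, Mul(Rational(1, 9), Pow(Rational(37, 2), -1), Rational(-7, 2))) = Mul(60, Mul(Rational(1, 9), Rational(2, 37), Rational(-7, 2))) = Mul(60, Rational(-7, 333)) = Rational(-140, 111)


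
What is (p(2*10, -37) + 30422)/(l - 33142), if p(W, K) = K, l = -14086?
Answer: -30385/47228 ≈ -0.64337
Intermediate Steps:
(p(2*10, -37) + 30422)/(l - 33142) = (-37 + 30422)/(-14086 - 33142) = 30385/(-47228) = 30385*(-1/47228) = -30385/47228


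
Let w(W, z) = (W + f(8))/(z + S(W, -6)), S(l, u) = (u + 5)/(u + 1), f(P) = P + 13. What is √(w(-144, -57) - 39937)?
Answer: I*√805246003/142 ≈ 199.84*I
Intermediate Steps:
f(P) = 13 + P
S(l, u) = (5 + u)/(1 + u)
w(W, z) = (21 + W)/(⅕ + z) (w(W, z) = (W + (13 + 8))/(z + (5 - 6)/(1 - 6)) = (W + 21)/(z - 1/(-5)) = (21 + W)/(z - ⅕*(-1)) = (21 + W)/(z + ⅕) = (21 + W)/(⅕ + z))
√(w(-144, -57) - 39937) = √(5*(21 - 144)/(1 + 5*(-57)) - 39937) = √(5*(-123)/(1 - 285) - 39937) = √(5*(-123)/(-284) - 39937) = √(5*(-1/284)*(-123) - 39937) = √(615/284 - 39937) = √(-11341493/284) = I*√805246003/142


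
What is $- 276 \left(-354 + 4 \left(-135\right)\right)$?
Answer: $246744$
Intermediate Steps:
$- 276 \left(-354 + 4 \left(-135\right)\right) = - 276 \left(-354 - 540\right) = \left(-276\right) \left(-894\right) = 246744$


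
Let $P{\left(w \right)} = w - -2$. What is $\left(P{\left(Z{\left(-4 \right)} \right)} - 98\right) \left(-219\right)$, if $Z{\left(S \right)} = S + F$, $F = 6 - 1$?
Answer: $20805$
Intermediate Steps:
$F = 5$
$Z{\left(S \right)} = 5 + S$ ($Z{\left(S \right)} = S + 5 = 5 + S$)
$P{\left(w \right)} = 2 + w$ ($P{\left(w \right)} = w + 2 = 2 + w$)
$\left(P{\left(Z{\left(-4 \right)} \right)} - 98\right) \left(-219\right) = \left(\left(2 + \left(5 - 4\right)\right) - 98\right) \left(-219\right) = \left(\left(2 + 1\right) - 98\right) \left(-219\right) = \left(3 - 98\right) \left(-219\right) = \left(-95\right) \left(-219\right) = 20805$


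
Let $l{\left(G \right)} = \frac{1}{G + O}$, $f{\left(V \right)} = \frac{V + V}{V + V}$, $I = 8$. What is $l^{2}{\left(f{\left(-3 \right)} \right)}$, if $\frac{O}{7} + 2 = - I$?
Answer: $\frac{1}{4761} \approx 0.00021004$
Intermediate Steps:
$O = -70$ ($O = -14 + 7 \left(\left(-1\right) 8\right) = -14 + 7 \left(-8\right) = -14 - 56 = -70$)
$f{\left(V \right)} = 1$ ($f{\left(V \right)} = \frac{2 V}{2 V} = 2 V \frac{1}{2 V} = 1$)
$l{\left(G \right)} = \frac{1}{-70 + G}$ ($l{\left(G \right)} = \frac{1}{G - 70} = \frac{1}{-70 + G}$)
$l^{2}{\left(f{\left(-3 \right)} \right)} = \left(\frac{1}{-70 + 1}\right)^{2} = \left(\frac{1}{-69}\right)^{2} = \left(- \frac{1}{69}\right)^{2} = \frac{1}{4761}$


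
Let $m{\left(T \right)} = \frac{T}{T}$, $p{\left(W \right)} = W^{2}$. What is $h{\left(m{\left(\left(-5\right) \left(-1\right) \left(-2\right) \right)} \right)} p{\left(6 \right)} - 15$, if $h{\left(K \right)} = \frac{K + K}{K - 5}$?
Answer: $-33$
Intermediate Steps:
$m{\left(T \right)} = 1$
$h{\left(K \right)} = \frac{2 K}{-5 + K}$
$h{\left(m{\left(\left(-5\right) \left(-1\right) \left(-2\right) \right)} \right)} p{\left(6 \right)} - 15 = 2 \cdot 1 \frac{1}{-5 + 1} \cdot 6^{2} - 15 = 2 \cdot 1 \frac{1}{-4} \cdot 36 - 15 = 2 \cdot 1 \left(- \frac{1}{4}\right) 36 - 15 = \left(- \frac{1}{2}\right) 36 - 15 = -18 - 15 = -33$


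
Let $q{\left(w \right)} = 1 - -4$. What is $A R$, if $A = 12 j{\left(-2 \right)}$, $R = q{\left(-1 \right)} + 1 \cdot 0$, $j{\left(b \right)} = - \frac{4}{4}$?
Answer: $-60$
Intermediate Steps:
$j{\left(b \right)} = -1$ ($j{\left(b \right)} = \left(-4\right) \frac{1}{4} = -1$)
$q{\left(w \right)} = 5$ ($q{\left(w \right)} = 1 + 4 = 5$)
$R = 5$ ($R = 5 + 1 \cdot 0 = 5 + 0 = 5$)
$A = -12$ ($A = 12 \left(-1\right) = -12$)
$A R = \left(-12\right) 5 = -60$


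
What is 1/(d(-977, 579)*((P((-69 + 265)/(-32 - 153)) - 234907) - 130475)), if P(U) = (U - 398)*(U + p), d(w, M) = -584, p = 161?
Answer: 34225/8578747694976 ≈ 3.9895e-9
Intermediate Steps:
P(U) = (-398 + U)*(161 + U) (P(U) = (U - 398)*(U + 161) = (-398 + U)*(161 + U))
1/(d(-977, 579)*((P((-69 + 265)/(-32 - 153)) - 234907) - 130475)) = 1/((-584)*(((-64078 + ((-69 + 265)/(-32 - 153))² - 237*(-69 + 265)/(-32 - 153)) - 234907) - 130475)) = -1/(584*(((-64078 + (196/(-185))² - 46452/(-185)) - 234907) - 130475)) = -1/(584*(((-64078 + (196*(-1/185))² - 46452*(-1)/185) - 234907) - 130475)) = -1/(584*(((-64078 + (-196/185)² - 237*(-196/185)) - 234907) - 130475)) = -1/(584*(((-64078 + 38416/34225 + 46452/185) - 234907) - 130475)) = -1/(584*((-2184437514/34225 - 234907) - 130475)) = -1/(584*(-10224129589/34225 - 130475)) = -1/(584*(-14689636464/34225)) = -1/584*(-34225/14689636464) = 34225/8578747694976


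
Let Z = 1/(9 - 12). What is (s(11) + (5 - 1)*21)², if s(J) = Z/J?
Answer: 7678441/1089 ≈ 7050.9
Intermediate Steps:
Z = -⅓ (Z = 1/(-3) = -⅓ ≈ -0.33333)
s(J) = -1/(3*J)
(s(11) + (5 - 1)*21)² = (-⅓/11 + (5 - 1)*21)² = (-⅓*1/11 + 4*21)² = (-1/33 + 84)² = (2771/33)² = 7678441/1089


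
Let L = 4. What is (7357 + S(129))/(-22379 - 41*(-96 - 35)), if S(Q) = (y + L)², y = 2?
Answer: -7393/17008 ≈ -0.43468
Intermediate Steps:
S(Q) = 36 (S(Q) = (2 + 4)² = 6² = 36)
(7357 + S(129))/(-22379 - 41*(-96 - 35)) = (7357 + 36)/(-22379 - 41*(-96 - 35)) = 7393/(-22379 - 41*(-131)) = 7393/(-22379 + 5371) = 7393/(-17008) = 7393*(-1/17008) = -7393/17008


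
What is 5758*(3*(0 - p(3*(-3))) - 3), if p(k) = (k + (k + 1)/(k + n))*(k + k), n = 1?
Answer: -2504730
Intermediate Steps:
p(k) = 2*k*(1 + k) (p(k) = (k + (k + 1)/(k + 1))*(k + k) = (k + (1 + k)/(1 + k))*(2*k) = (k + 1)*(2*k) = (1 + k)*(2*k) = 2*k*(1 + k))
5758*(3*(0 - p(3*(-3))) - 3) = 5758*(3*(0 - 2*3*(-3)*(1 + 3*(-3))) - 3) = 5758*(3*(0 - 2*(-9)*(1 - 9)) - 3) = 5758*(3*(0 - 2*(-9)*(-8)) - 3) = 5758*(3*(0 - 1*144) - 3) = 5758*(3*(0 - 144) - 3) = 5758*(3*(-144) - 3) = 5758*(-432 - 3) = 5758*(-435) = -2504730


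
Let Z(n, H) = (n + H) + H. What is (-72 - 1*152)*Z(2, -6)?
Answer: 2240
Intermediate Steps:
Z(n, H) = n + 2*H (Z(n, H) = (H + n) + H = n + 2*H)
(-72 - 1*152)*Z(2, -6) = (-72 - 1*152)*(2 + 2*(-6)) = (-72 - 152)*(2 - 12) = -224*(-10) = 2240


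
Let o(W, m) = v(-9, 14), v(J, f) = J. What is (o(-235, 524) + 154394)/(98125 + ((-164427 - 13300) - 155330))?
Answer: -154385/234932 ≈ -0.65715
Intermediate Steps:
o(W, m) = -9
(o(-235, 524) + 154394)/(98125 + ((-164427 - 13300) - 155330)) = (-9 + 154394)/(98125 + ((-164427 - 13300) - 155330)) = 154385/(98125 + (-177727 - 155330)) = 154385/(98125 - 333057) = 154385/(-234932) = 154385*(-1/234932) = -154385/234932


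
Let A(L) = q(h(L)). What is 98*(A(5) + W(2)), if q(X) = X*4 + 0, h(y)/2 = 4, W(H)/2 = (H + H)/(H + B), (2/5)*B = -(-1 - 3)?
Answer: 9604/3 ≈ 3201.3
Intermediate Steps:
B = 10 (B = 5*(-(-1 - 3))/2 = 5*(-1*(-4))/2 = (5/2)*4 = 10)
W(H) = 4*H/(10 + H) (W(H) = 2*((H + H)/(H + 10)) = 2*((2*H)/(10 + H)) = 2*(2*H/(10 + H)) = 4*H/(10 + H))
h(y) = 8 (h(y) = 2*4 = 8)
q(X) = 4*X (q(X) = 4*X + 0 = 4*X)
A(L) = 32 (A(L) = 4*8 = 32)
98*(A(5) + W(2)) = 98*(32 + 4*2/(10 + 2)) = 98*(32 + 4*2/12) = 98*(32 + 4*2*(1/12)) = 98*(32 + ⅔) = 98*(98/3) = 9604/3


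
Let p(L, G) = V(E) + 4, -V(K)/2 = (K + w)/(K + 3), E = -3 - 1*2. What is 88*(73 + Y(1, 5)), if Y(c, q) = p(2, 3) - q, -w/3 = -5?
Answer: 7216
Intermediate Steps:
E = -5 (E = -3 - 2 = -5)
w = 15 (w = -3*(-5) = 15)
V(K) = -2*(15 + K)/(3 + K) (V(K) = -2*(K + 15)/(K + 3) = -2*(15 + K)/(3 + K))
p(L, G) = 14 (p(L, G) = 2*(-15 - 1*(-5))/(3 - 5) + 4 = 2*(-15 + 5)/(-2) + 4 = 2*(-1/2)*(-10) + 4 = 10 + 4 = 14)
Y(c, q) = 14 - q
88*(73 + Y(1, 5)) = 88*(73 + (14 - 1*5)) = 88*(73 + (14 - 5)) = 88*(73 + 9) = 88*82 = 7216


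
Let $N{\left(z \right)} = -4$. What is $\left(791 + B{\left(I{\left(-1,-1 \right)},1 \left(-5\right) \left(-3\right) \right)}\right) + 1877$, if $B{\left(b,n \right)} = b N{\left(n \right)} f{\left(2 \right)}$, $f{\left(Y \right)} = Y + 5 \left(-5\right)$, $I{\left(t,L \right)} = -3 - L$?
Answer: $2484$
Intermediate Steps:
$f{\left(Y \right)} = -25 + Y$ ($f{\left(Y \right)} = Y - 25 = -25 + Y$)
$B{\left(b,n \right)} = 92 b$ ($B{\left(b,n \right)} = b \left(-4\right) \left(-25 + 2\right) = - 4 b \left(-23\right) = 92 b$)
$\left(791 + B{\left(I{\left(-1,-1 \right)},1 \left(-5\right) \left(-3\right) \right)}\right) + 1877 = \left(791 + 92 \left(-3 - -1\right)\right) + 1877 = \left(791 + 92 \left(-3 + 1\right)\right) + 1877 = \left(791 + 92 \left(-2\right)\right) + 1877 = \left(791 - 184\right) + 1877 = 607 + 1877 = 2484$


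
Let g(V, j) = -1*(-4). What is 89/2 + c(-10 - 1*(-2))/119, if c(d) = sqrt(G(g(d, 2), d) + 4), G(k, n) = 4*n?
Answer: 89/2 + 2*I*sqrt(7)/119 ≈ 44.5 + 0.044466*I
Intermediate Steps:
g(V, j) = 4
c(d) = sqrt(4 + 4*d) (c(d) = sqrt(4*d + 4) = sqrt(4 + 4*d))
89/2 + c(-10 - 1*(-2))/119 = 89/2 + (2*sqrt(1 + (-10 - 1*(-2))))/119 = 89*(1/2) + (2*sqrt(1 + (-10 + 2)))*(1/119) = 89/2 + (2*sqrt(1 - 8))*(1/119) = 89/2 + (2*sqrt(-7))*(1/119) = 89/2 + (2*(I*sqrt(7)))*(1/119) = 89/2 + (2*I*sqrt(7))*(1/119) = 89/2 + 2*I*sqrt(7)/119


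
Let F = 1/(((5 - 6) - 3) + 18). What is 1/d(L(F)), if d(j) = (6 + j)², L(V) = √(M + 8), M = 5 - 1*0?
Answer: (6 + √13)⁻² ≈ 0.010838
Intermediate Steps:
M = 5 (M = 5 + 0 = 5)
F = 1/14 (F = 1/((-1 - 3) + 18) = 1/(-4 + 18) = 1/14 ≈ 0.071429)
L(V) = √13 (L(V) = √(5 + 8) = √13)
1/d(L(F)) = 1/((6 + √13)²) = (6 + √13)⁻²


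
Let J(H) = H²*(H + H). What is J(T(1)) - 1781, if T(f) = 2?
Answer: -1765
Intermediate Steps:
J(H) = 2*H³ (J(H) = H²*(2*H) = 2*H³)
J(T(1)) - 1781 = 2*2³ - 1781 = 2*8 - 1781 = 16 - 1781 = -1765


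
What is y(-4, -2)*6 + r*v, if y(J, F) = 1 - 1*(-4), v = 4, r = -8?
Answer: -2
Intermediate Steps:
y(J, F) = 5 (y(J, F) = 1 + 4 = 5)
y(-4, -2)*6 + r*v = 5*6 - 8*4 = 30 - 32 = -2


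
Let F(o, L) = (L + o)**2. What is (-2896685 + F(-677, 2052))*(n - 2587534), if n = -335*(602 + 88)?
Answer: 2835765225040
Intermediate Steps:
n = -231150 (n = -335*690 = -231150)
(-2896685 + F(-677, 2052))*(n - 2587534) = (-2896685 + (2052 - 677)**2)*(-231150 - 2587534) = (-2896685 + 1375**2)*(-2818684) = (-2896685 + 1890625)*(-2818684) = -1006060*(-2818684) = 2835765225040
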